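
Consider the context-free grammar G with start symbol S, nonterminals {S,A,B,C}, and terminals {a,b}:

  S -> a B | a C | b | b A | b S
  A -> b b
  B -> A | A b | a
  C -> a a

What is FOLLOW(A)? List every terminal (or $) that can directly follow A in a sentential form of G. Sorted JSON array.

FIRST sets, iterate to fixpoint:
round 1:
  A via A→b b: +{b}
  B via B→A: +{b}
  B via B→a: +{a}
  C via C→a a: +{a}
  S via S→a B: +{a}
  S via S→b: +{b}
  FIRST[S]={a,b}  FIRST[A]={b}  FIRST[B]={a,b}  FIRST[C]={a}
round 2: (stable)
  FIRST[S]={a,b}  FIRST[A]={b}  FIRST[B]={a,b}  FIRST[C]={a}

FOLLOW iteration:
FOLLOW(S) := {$}
round 1:
  B→A b: FOLLOW(A) ⊇ FIRST(b) = {b}; new: +{b}
  S→a B: FOLLOW(B) ⊇ FOLLOW(S) ⊇ {$}; new: +{$}
  S→a C: FOLLOW(C) ⊇ FOLLOW(S) ⊇ {$}; new: +{$}
  S→b A: FOLLOW(A) ⊇ FOLLOW(S) ⊇ {$}; new: +{$}
  FOLLOW(S)={$}  FOLLOW(A)={$,b}  FOLLOW(B)={$}  FOLLOW(C)={$}
round 2: — fixpoint
  FOLLOW(S)={$}  FOLLOW(A)={$,b}  FOLLOW(B)={$}  FOLLOW(C)={$}

FOLLOW(A) = ["$", "b"]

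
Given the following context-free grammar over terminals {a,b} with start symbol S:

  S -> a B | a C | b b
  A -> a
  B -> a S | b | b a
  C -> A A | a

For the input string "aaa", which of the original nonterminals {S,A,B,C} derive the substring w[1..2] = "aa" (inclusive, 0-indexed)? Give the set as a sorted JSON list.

CNF form of G:
  S -> T0 B | T0 C | T1 T1
  A -> a
  B -> T0 S | T1 T0 | b
  C -> A A | a
  T0 -> a
  T1 -> b

CYK table (by increasing span) — only the sub-triangle for w[1..2]:
  [1..1]={A,C,T0}  "a"  orig:{A,C}
  [2..2]={A,C,T0}  "a"  orig:{A,C}
  [1..2]={C,S}  "aa"

Original NTs in T[1,2] deriving "aa": ["C", "S"]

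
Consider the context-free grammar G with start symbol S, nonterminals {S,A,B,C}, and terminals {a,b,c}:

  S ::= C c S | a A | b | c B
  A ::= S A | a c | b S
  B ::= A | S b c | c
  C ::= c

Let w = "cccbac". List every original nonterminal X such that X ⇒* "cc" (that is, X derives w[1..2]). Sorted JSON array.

Convert to CNF:
  S -> C X4 | T0 A | T1 B | b
  A -> S A | T0 T1 | T2 S
  B -> S A | S X3 | T0 T1 | T2 S | c
  C -> c
  T0 -> a
  T1 -> c
  T2 -> b
  X3 -> T2 T1
  X4 -> T1 S

CYK fill (cells [i..j] with 1 ≤ i ≤ j ≤ 2 only):
  T[1,1] 'c' = {B,C,T1}  orig:{B,C}
  T[2,2] 'c' = {B,C,T1}  orig:{B,C}
  T[1,2] 'cc' = {S}

Original NTs in T[1,2] deriving "cc": ["S"]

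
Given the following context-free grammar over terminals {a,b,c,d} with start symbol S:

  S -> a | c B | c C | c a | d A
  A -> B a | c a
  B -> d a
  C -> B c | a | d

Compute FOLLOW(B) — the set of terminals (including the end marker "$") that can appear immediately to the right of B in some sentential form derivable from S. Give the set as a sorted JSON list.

FIRST sets, iterate to fixpoint:
iter 1:
  A via A→c a: +{c}
  B via B→d a: +{d}
  C via C→B c: +{d}
  C via C→a: +{a}
  S via S→a: +{a}
  S via S→c B: +{c}
  S via S→d A: +{d}
  FIRST[S]={a,c,d}  FIRST[A]={c}  FIRST[B]={d}  FIRST[C]={a,d}
iter 2:
  A via A→B a: +{d}
  FIRST[S]={a,c,d}  FIRST[A]={c,d}  FIRST[B]={d}  FIRST[C]={a,d}
iter 3: done
  FIRST[S]={a,c,d}  FIRST[A]={c,d}  FIRST[B]={d}  FIRST[C]={a,d}

Compute FOLLOW by fixpoint:
FOLLOW(S) := {$}
round 1:
  A→B a: FOLLOW(B) ⊇ FIRST(a) = {a}; new: +{a}
  C→B c: FOLLOW(B) ⊇ FIRST(c) = {c}; new: +{c}
  S→c B: FOLLOW(B) ⊇ FOLLOW(S) ⊇ {$}; new: +{$}
  S→c C: FOLLOW(C) ⊇ FOLLOW(S) ⊇ {$}; new: +{$}
  S→d A: FOLLOW(A) ⊇ FOLLOW(S) ⊇ {$}; new: +{$}
  S: {$}  A: {$}  B: {$,a,c}  C: {$}
round 2: (no change)
  S: {$}  A: {$}  B: {$,a,c}  C: {$}

FOLLOW(B) = ["$", "a", "c"]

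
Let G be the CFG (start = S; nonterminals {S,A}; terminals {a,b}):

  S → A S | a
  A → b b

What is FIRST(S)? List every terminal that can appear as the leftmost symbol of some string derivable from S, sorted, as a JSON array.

Compute FIRST by fixpoint:
pass 1:
  A via A→b b: +{b}
  S via S→A S: +{b}
  S via S→a: +{a}
  S: {a,b}  A: {b}
pass 2: (stable)
  S: {a,b}  A: {b}

FIRST(S) = ["a", "b"]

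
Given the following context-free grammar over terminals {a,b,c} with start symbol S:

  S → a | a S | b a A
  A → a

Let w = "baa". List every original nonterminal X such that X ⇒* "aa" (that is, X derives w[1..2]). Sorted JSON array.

Convert to CNF:
  S -> T0 S | T1 X2 | a
  A -> a
  T0 -> a
  T1 -> b
  X2 -> T0 A

CYK fill (cells [i..j] with 1 ≤ i ≤ j ≤ 2 only):
  T[1,1] 'a' = {A,S,T0}  orig:{A,S}
  T[2,2] 'a' = {A,S,T0}  orig:{A,S}
  T[1,2] 'aa' = {S,X2}  orig:{S}

Original NTs in T[1,2] deriving "aa": ["S"]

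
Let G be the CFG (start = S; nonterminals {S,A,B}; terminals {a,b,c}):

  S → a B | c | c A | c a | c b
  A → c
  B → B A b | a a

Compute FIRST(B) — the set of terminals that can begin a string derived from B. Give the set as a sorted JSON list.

Compute FIRST by fixpoint:
pass 1:
  A via A→c: +{c}
  B via B→a a: +{a}
  S via S→a B: +{a}
  S via S→c: +{c}
  FIRST[S]={a,c}  FIRST[A]={c}  FIRST[B]={a}
pass 2: — fixpoint
  FIRST[S]={a,c}  FIRST[A]={c}  FIRST[B]={a}

FIRST(B) = ["a"]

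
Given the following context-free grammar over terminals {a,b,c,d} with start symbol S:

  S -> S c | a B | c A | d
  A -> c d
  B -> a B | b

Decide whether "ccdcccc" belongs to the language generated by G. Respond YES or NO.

CNF form of G:
  S -> S T0 | T0 A | T2 B | d
  A -> T0 T1
  B -> T2 B | b
  T0 -> c
  T1 -> d
  T2 -> a

CYK fill:
  T[0,0] 'c' = {T0}  orig:{}
  T[1,1] 'c' = {T0}  orig:{}
  T[2,2] 'd' = {S,T1}  orig:{S}
  T[3,3] 'c' = {T0}  orig:{}
  T[4,4] 'c' = {T0}  orig:{}
  T[5,5] 'c' = {T0}  orig:{}
  T[6,6] 'c' = {T0}  orig:{}
  T[0,1] 'cc' = ∅
  T[1,2] 'cd' = {A}
  T[2,3] 'dc' = {S}
  T[3,4] 'cc' = ∅
  T[4,5] 'cc' = ∅
  T[5,6] 'cc' = ∅
  T[0,2] 'ccd' = {S}
  T[1,3] 'cdc' = ∅
  T[2,4] 'dcc' = {S}
  T[3,5] 'ccc' = ∅
  T[4,6] 'ccc' = ∅
  T[0,3] 'ccdc' = {S}
  T[1,4] 'cdcc' = ∅
  T[2,5] 'dccc' = {S}
  T[3,6] 'cccc' = ∅
  T[0,4] 'ccdcc' = {S}
  T[1,5] 'cdccc' = ∅
  T[2,6] 'dcccc' = {S}
  T[0,5] 'ccdccc' = {S}
  T[1,6] 'cdcccc' = ∅
  T[0,6] 'ccdcccc' = {S}

S ∈ T[0,6] ⇒ YES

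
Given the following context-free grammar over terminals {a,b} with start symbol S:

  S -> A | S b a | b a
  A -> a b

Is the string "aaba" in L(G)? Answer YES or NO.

Convert to CNF:
  S -> S X2 | T0 T1 | T1 T0
  A -> T0 T1
  T0 -> a
  T1 -> b
  X2 -> T1 T0

CYK fill:
  [0..0]={T0}  "a"  orig:{}
  [1..1]={T0}  "a"  orig:{}
  [2..2]={T1}  "b"  orig:{}
  [3..3]={T0}  "a"  orig:{}
  [0..1]=∅  "aa"
  [1..2]={A,S}  "ab"
  [2..3]={S,X2}  "ba"  orig:{S}
  [0..2]=∅  "aab"
  [1..3]=∅  "aba"
  [0..3]=∅  "aaba"

S ∉ T[0,3] ⇒ NO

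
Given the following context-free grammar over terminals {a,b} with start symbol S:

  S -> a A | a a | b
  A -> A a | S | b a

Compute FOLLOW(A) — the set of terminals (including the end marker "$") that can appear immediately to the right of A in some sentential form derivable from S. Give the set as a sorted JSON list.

FIRST sets, iterate to fixpoint:
pass 1:
  A via A→b a: +{b}
  S via S→a A: +{a}
  S via S→b: +{b}
  FIRST(S)={a,b}  FIRST(A)={b}
pass 2:
  A via A→S: +{a}
  FIRST(S)={a,b}  FIRST(A)={a,b}
pass 3: (stable)
  FIRST(S)={a,b}  FIRST(A)={a,b}

FOLLOW iteration:
FOLLOW(S) := {$}
[1]
  A→A a: FOLLOW(A) ⊇ FIRST(a) = {a}; new: +{a}
  A→S: FOLLOW(S) ⊇ FOLLOW(A) ⊇ {a}; new: +{a}
  S→a A: FOLLOW(A) ⊇ FOLLOW(S) ⊇ {$,a}; new: +{$}
  S: {$,a}  A: {$,a}
[2] — fixpoint
  S: {$,a}  A: {$,a}

FOLLOW(A) = ["$", "a"]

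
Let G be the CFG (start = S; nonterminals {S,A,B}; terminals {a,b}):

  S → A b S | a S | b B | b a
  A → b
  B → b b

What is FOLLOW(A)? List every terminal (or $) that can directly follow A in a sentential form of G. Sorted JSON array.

FIRST sets, iterate to fixpoint:
[1]
  A via A→b: +{b}
  B via B→b b: +{b}
  S via S→A b S: +{b}
  S via S→a S: +{a}
  FIRST[S]={a,b}  FIRST[A]={b}  FIRST[B]={b}
[2] — fixpoint
  FIRST[S]={a,b}  FIRST[A]={b}  FIRST[B]={b}

FOLLOW iteration:
FOLLOW(S) := {$}
pass 1:
  S→A b S: FOLLOW(A) ⊇ FIRST(b) = {b}; new: +{b}
  S→b B: FOLLOW(B) ⊇ FOLLOW(S) ⊇ {$}; new: +{$}
  S: {$}  A: {b}  B: {$}
pass 2: (no change)
  S: {$}  A: {b}  B: {$}

FOLLOW(A) = ["b"]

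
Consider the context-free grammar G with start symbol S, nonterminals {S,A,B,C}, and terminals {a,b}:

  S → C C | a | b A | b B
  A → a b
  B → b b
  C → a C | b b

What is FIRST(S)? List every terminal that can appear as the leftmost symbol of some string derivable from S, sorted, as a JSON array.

FIRST sets, iterate to fixpoint:
iter 1:
  A via A→a b: +{a}
  B via B→b b: +{b}
  C via C→a C: +{a}
  C via C→b b: +{b}
  S via S→C C: +{a,b}
  FIRST[S]={a,b}  FIRST[A]={a}  FIRST[B]={b}  FIRST[C]={a,b}
iter 2: done
  FIRST[S]={a,b}  FIRST[A]={a}  FIRST[B]={b}  FIRST[C]={a,b}

FIRST(S) = ["a", "b"]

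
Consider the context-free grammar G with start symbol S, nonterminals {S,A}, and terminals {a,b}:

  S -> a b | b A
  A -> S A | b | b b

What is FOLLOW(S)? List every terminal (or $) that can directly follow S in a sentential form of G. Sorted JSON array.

Compute FIRST by fixpoint:
round 1:
  A via A→b: +{b}
  S via S→a b: +{a}
  S via S→b A: +{b}
  FIRST(S)={a,b}  FIRST(A)={b}
round 2:
  A via A→S A: +{a}
  FIRST(S)={a,b}  FIRST(A)={a,b}
round 3: (no change)
  FIRST(S)={a,b}  FIRST(A)={a,b}

Compute FOLLOW by fixpoint:
initialize: $ ∈ FOLLOW(S)
round 1:
  A→S A: FOLLOW(S) ⊇ FIRST(A) = {a,b}; new: +{a,b}
  S→b A: FOLLOW(A) ⊇ FOLLOW(S) ⊇ {$,a,b}; new: +{$,a,b}
  S: {$,a,b}  A: {$,a,b}
round 2: — fixpoint
  S: {$,a,b}  A: {$,a,b}

FOLLOW(S) = ["$", "a", "b"]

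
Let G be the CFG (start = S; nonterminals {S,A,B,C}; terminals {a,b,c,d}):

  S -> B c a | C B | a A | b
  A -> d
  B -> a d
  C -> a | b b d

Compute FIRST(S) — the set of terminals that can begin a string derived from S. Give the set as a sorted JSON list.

Compute FIRST by fixpoint:
iter 1:
  A via A→d: +{d}
  B via B→a d: +{a}
  C via C→a: +{a}
  C via C→b b d: +{b}
  S via S→B c a: +{a}
  S via S→C B: +{b}
  FIRST(S)={a,b}  FIRST(A)={d}  FIRST(B)={a}  FIRST(C)={a,b}
iter 2: — fixpoint
  FIRST(S)={a,b}  FIRST(A)={d}  FIRST(B)={a}  FIRST(C)={a,b}

FIRST(S) = ["a", "b"]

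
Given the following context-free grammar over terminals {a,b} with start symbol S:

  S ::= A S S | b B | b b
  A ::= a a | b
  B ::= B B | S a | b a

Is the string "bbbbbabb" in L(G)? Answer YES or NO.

CNF form of G:
  S -> A X2 | T1 B | T1 T1
  A -> T0 T0 | b
  B -> B B | S T0 | T1 T0
  T0 -> a
  T1 -> b
  X2 -> S S

CYK fill:
  [0..0]={A,T1}  "b"  orig:{A}
  [1..1]={A,T1}  "b"  orig:{A}
  [2..2]={A,T1}  "b"  orig:{A}
  [3..3]={A,T1}  "b"  orig:{A}
  [4..4]={A,T1}  "b"  orig:{A}
  [5..5]={T0}  "a"  orig:{}
  [6..6]={A,T1}  "b"  orig:{A}
  [7..7]={A,T1}  "b"  orig:{A}
  [0..1]={S}  "bb"
  [1..2]={S}  "bb"
  [2..3]={S}  "bb"
  [3..4]={S}  "bb"
  [4..5]={B}  "ba"
  [5..6]=∅  "ab"
  [6..7]={S}  "bb"
  [0..2]=∅  "bbb"
  [1..3]=∅  "bbb"
  [2..4]=∅  "bbb"
  [3..5]={B,S}  "bba"
  [4..6]=∅  "bab"
  [5..7]=∅  "abb"
  [0..3]={X2}  "bbbb"  orig:{}
  [1..4]={X2}  "bbbb"  orig:{}
  [2..5]={S}  "bbba"
  [3..6]=∅  "bbab"
  [4..7]=∅  "babb"
  [0..4]={S}  "bbbbb"
  [1..5]={X2}  "bbbba"  orig:{}
  [2..6]=∅  "bbbab"
  [3..7]={X2}  "bbabb"  orig:{}
  [0..5]={B,S,X2}  "bbbbba"  orig:{B,S}
  [1..6]=∅  "bbbbab"
  [2..7]={S,X2}  "bbbabb"  orig:{S}
  [0..6]=∅  "bbbbbab"
  [1..7]={S}  "bbbbabb"
  [0..7]={X2}  "bbbbbabb"  orig:{}

S ∉ T[0,7] ⇒ NO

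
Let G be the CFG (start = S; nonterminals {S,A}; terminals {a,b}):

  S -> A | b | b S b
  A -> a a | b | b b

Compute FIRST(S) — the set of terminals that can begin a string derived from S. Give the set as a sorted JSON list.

FIRST sets, iterate to fixpoint:
iter 1:
  A via A→a a: +{a}
  A via A→b: +{b}
  S via S→A: +{a,b}
  FIRST[S]={a,b}  FIRST[A]={a,b}
iter 2: done
  FIRST[S]={a,b}  FIRST[A]={a,b}

FIRST(S) = ["a", "b"]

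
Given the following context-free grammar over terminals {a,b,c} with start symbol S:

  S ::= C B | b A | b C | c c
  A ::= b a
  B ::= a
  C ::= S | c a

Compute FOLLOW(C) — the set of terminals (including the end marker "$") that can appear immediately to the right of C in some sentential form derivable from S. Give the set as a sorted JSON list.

FIRST sets, iterate to fixpoint:
[1]
  A via A→b a: +{b}
  B via B→a: +{a}
  C via C→c a: +{c}
  S via S→C B: +{c}
  S via S→b A: +{b}
  FIRST[S]={b,c}  FIRST[A]={b}  FIRST[B]={a}  FIRST[C]={c}
[2]
  C via C→S: +{b}
  FIRST[S]={b,c}  FIRST[A]={b}  FIRST[B]={a}  FIRST[C]={b,c}
[3] (no change)
  FIRST[S]={b,c}  FIRST[A]={b}  FIRST[B]={a}  FIRST[C]={b,c}

Compute FOLLOW by fixpoint:
seed FOLLOW(S) with $
pass 1:
  S→C B: FOLLOW(C) ⊇ FIRST(B) = {a}; new: +{a}
  S→C B: FOLLOW(B) ⊇ FOLLOW(S) ⊇ {$}; new: +{$}
  S→b A: FOLLOW(A) ⊇ FOLLOW(S) ⊇ {$}; new: +{$}
  S→b C: FOLLOW(C) ⊇ FOLLOW(S) ⊇ {$}; new: +{$}
  FOLLOW(S)={$}  FOLLOW(A)={$}  FOLLOW(B)={$}  FOLLOW(C)={$,a}
pass 2:
  C→S: FOLLOW(S) ⊇ FOLLOW(C) ⊇ {$,a}; new: +{a}
  S→C B: FOLLOW(B) ⊇ FOLLOW(S) ⊇ {$,a}; new: +{a}
  S→b A: FOLLOW(A) ⊇ FOLLOW(S) ⊇ {$,a}; new: +{a}
  FOLLOW(S)={$,a}  FOLLOW(A)={$,a}  FOLLOW(B)={$,a}  FOLLOW(C)={$,a}
pass 3: (stable)
  FOLLOW(S)={$,a}  FOLLOW(A)={$,a}  FOLLOW(B)={$,a}  FOLLOW(C)={$,a}

FOLLOW(C) = ["$", "a"]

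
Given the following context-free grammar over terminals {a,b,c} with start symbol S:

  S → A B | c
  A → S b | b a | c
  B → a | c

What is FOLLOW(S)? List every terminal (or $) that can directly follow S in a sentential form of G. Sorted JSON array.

FIRST sets, iterate to fixpoint:
iter 1:
  A via A→b a: +{b}
  A via A→c: +{c}
  B via B→a: +{a}
  B via B→c: +{c}
  S via S→A B: +{b,c}
  S: {b,c}  A: {b,c}  B: {a,c}
iter 2: — fixpoint
  S: {b,c}  A: {b,c}  B: {a,c}

Compute FOLLOW by fixpoint:
FOLLOW(S) := {$}
round 1:
  A→S b: FOLLOW(S) ⊇ FIRST(b) = {b}; new: +{b}
  S→A B: FOLLOW(A) ⊇ FIRST(B) = {a,c}; new: +{a,c}
  S→A B: FOLLOW(B) ⊇ FOLLOW(S) ⊇ {$,b}; new: +{$,b}
  FOLLOW(S)={$,b}  FOLLOW(A)={a,c}  FOLLOW(B)={$,b}
round 2: done
  FOLLOW(S)={$,b}  FOLLOW(A)={a,c}  FOLLOW(B)={$,b}

FOLLOW(S) = ["$", "b"]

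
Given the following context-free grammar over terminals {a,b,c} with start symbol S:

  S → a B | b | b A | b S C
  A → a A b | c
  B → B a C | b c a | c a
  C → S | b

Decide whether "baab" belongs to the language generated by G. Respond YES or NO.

Convert to CNF:
  S -> T0 B | T1 A | T1 X7 | b
  A -> T0 X3 | c
  B -> B X4 | T1 X5 | T2 T0
  C -> T0 B | T1 A | T1 X6 | b
  T0 -> a
  T1 -> b
  T2 -> c
  X3 -> A T1
  X4 -> T0 C
  X5 -> T2 T0
  X6 -> S C
  X7 -> S C

CYK table (by increasing span):
  cell(0,0) b: {C,S,T1}  orig:{C,S}
  cell(1,1) a: {T0}  orig:{}
  cell(2,2) a: {T0}  orig:{}
  cell(3,3) b: {C,S,T1}  orig:{C,S}
  cell(0,1) ba: ∅
  cell(1,2) aa: ∅
  cell(2,3) ab: {X4}  orig:{}
  cell(0,2) baa: ∅
  cell(1,3) aab: ∅
  cell(0,3) baab: ∅

S ∉ T[0,3] ⇒ NO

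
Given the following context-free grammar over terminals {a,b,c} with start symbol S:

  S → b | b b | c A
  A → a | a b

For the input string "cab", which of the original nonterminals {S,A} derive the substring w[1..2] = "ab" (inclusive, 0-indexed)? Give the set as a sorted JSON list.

Convert to CNF:
  S -> T1 T1 | T2 A | b
  A -> T0 T1 | a
  T0 -> a
  T1 -> b
  T2 -> c

CYK table (by increasing span) — only the sub-triangle for w[1..2]:
  cell(1,1) a: {A,T0}  orig:{A}
  cell(2,2) b: {S,T1}  orig:{S}
  cell(1,2) ab: {A}

Original NTs in T[1,2] deriving "ab": ["A"]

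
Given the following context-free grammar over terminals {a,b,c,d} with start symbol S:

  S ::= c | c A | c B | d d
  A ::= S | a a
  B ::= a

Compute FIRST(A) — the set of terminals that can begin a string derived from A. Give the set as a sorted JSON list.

Compute FIRST by fixpoint:
pass 1:
  A via A→a a: +{a}
  B via B→a: +{a}
  S via S→c: +{c}
  S via S→d d: +{d}
  S: {c,d}  A: {a}  B: {a}
pass 2:
  A via A→S: +{c,d}
  S: {c,d}  A: {a,c,d}  B: {a}
pass 3: (no change)
  S: {c,d}  A: {a,c,d}  B: {a}

FIRST(A) = ["a", "c", "d"]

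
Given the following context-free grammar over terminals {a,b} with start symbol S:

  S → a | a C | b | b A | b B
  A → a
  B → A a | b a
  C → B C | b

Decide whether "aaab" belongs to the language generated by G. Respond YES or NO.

Convert to CNF:
  S -> T0 C | T1 A | T1 B | a | b
  A -> a
  B -> A T0 | T1 T0
  C -> B C | b
  T0 -> a
  T1 -> b

CYK fill:
  [0..0]={A,S,T0}  "a"  orig:{A,S}
  [1..1]={A,S,T0}  "a"  orig:{A,S}
  [2..2]={A,S,T0}  "a"  orig:{A,S}
  [3..3]={C,S,T1}  "b"  orig:{C,S}
  [0..1]={B}  "aa"
  [1..2]={B}  "aa"
  [2..3]={S}  "ab"
  [0..2]=∅  "aaa"
  [1..3]={C}  "aab"
  [0..3]={S}  "aaab"

S ∈ T[0,3] ⇒ YES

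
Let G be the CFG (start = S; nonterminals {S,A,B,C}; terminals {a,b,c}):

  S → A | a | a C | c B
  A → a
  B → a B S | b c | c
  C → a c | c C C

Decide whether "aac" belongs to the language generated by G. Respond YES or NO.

CNF form of G:
  S -> T0 C | T2 B | a
  A -> a
  B -> T0 X3 | T1 T2 | c
  C -> T0 T2 | T2 X4
  T0 -> a
  T1 -> b
  T2 -> c
  X3 -> B S
  X4 -> C C

Fill CYK table bottom-up:
  [0..0]={A,S,T0}  "a"  orig:{A,S}
  [1..1]={A,S,T0}  "a"  orig:{A,S}
  [2..2]={B,T2}  "c"  orig:{B}
  [0..1]=∅  "aa"
  [1..2]={C}  "ac"
  [0..2]={S}  "aac"

S ∈ T[0,2] ⇒ YES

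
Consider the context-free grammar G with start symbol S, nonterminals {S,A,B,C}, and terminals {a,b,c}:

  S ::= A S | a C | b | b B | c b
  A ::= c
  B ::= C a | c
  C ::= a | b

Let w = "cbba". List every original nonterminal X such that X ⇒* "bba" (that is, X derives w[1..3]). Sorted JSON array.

CNF form of G:
  S -> A S | T0 C | T1 B | T2 T1 | b
  A -> c
  B -> C T0 | c
  C -> a | b
  T0 -> a
  T1 -> b
  T2 -> c

Fill CYK table bottom-up, restricted to cells inside w[1..3]:
  cell(1,1) b: {C,S,T1}  orig:{C,S}
  cell(2,2) b: {C,S,T1}  orig:{C,S}
  cell(3,3) a: {C,T0}  orig:{C}
  cell(1,2) bb: ∅
  cell(2,3) ba: {B}
  cell(1,3) bba: {S}

Original NTs in T[1,3] deriving "bba": ["S"]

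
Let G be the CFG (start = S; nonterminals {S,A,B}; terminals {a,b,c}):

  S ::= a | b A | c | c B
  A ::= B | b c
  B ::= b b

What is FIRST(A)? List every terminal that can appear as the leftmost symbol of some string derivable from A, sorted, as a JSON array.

Compute FIRST by fixpoint:
iter 1:
  A via A→b c: +{b}
  B via B→b b: +{b}
  S via S→a: +{a}
  S via S→b A: +{b}
  S via S→c: +{c}
  FIRST[S]={a,b,c}  FIRST[A]={b}  FIRST[B]={b}
iter 2: — fixpoint
  FIRST[S]={a,b,c}  FIRST[A]={b}  FIRST[B]={b}

FIRST(A) = ["b"]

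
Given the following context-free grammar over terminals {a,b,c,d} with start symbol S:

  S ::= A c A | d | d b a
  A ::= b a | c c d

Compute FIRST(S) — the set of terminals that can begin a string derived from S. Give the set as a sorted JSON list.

FIRST iteration:
pass 1:
  A via A→b a: +{b}
  A via A→c c d: +{c}
  S via S→A c A: +{b,c}
  S via S→d: +{d}
  S: {b,c,d}  A: {b,c}
pass 2: (stable)
  S: {b,c,d}  A: {b,c}

FIRST(S) = ["b", "c", "d"]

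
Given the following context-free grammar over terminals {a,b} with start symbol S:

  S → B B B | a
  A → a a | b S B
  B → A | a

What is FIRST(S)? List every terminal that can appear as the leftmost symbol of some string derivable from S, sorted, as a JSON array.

Compute FIRST by fixpoint:
pass 1:
  A via A→a a: +{a}
  A via A→b S B: +{b}
  B via B→A: +{a,b}
  S via S→B B B: +{a,b}
  S: {a,b}  A: {a,b}  B: {a,b}
pass 2: (no change)
  S: {a,b}  A: {a,b}  B: {a,b}

FIRST(S) = ["a", "b"]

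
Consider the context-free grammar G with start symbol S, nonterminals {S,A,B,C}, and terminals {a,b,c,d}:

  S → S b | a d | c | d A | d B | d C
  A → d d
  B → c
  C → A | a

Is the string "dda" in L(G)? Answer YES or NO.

CNF form of G:
  S -> S T1 | T0 A | T0 B | T0 C | T2 T0 | c
  A -> T0 T0
  B -> c
  C -> T0 T0 | a
  T0 -> d
  T1 -> b
  T2 -> a

CYK fill:
  cell(0,0) d: {T0}  orig:{}
  cell(1,1) d: {T0}  orig:{}
  cell(2,2) a: {C,T2}  orig:{C}
  cell(0,1) dd: {A,C}
  cell(1,2) da: {S}
  cell(0,2) dda: ∅

S ∉ T[0,2] ⇒ NO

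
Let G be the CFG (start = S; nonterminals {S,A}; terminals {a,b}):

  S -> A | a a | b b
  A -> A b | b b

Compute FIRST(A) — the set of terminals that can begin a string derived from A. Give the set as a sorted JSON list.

FIRST sets, iterate to fixpoint:
pass 1:
  A via A→b b: +{b}
  S via S→A: +{b}
  S via S→a a: +{a}
  FIRST(S)={a,b}  FIRST(A)={b}
pass 2: (stable)
  FIRST(S)={a,b}  FIRST(A)={b}

FIRST(A) = ["b"]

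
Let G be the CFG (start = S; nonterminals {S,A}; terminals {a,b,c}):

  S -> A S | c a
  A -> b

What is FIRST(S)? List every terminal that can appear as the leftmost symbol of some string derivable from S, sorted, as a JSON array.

Compute FIRST by fixpoint:
[1]
  A via A→b: +{b}
  S via S→A S: +{b}
  S via S→c a: +{c}
  FIRST[S]={b,c}  FIRST[A]={b}
[2] done
  FIRST[S]={b,c}  FIRST[A]={b}

FIRST(S) = ["b", "c"]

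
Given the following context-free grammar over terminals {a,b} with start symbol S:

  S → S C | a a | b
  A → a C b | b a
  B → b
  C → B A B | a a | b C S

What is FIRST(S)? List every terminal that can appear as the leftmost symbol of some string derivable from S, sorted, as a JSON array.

Compute FIRST by fixpoint:
[1]
  A via A→a C b: +{a}
  A via A→b a: +{b}
  B via B→b: +{b}
  C via C→B A B: +{b}
  C via C→a a: +{a}
  S via S→a a: +{a}
  S via S→b: +{b}
  FIRST[S]={a,b}  FIRST[A]={a,b}  FIRST[B]={b}  FIRST[C]={a,b}
[2] done
  FIRST[S]={a,b}  FIRST[A]={a,b}  FIRST[B]={b}  FIRST[C]={a,b}

FIRST(S) = ["a", "b"]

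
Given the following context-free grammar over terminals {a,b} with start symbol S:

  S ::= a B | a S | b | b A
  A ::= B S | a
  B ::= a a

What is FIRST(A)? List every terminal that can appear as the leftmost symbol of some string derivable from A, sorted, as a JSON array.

Compute FIRST by fixpoint:
iter 1:
  A via A→a: +{a}
  B via B→a a: +{a}
  S via S→a B: +{a}
  S via S→b: +{b}
  FIRST[S]={a,b}  FIRST[A]={a}  FIRST[B]={a}
iter 2: (stable)
  FIRST[S]={a,b}  FIRST[A]={a}  FIRST[B]={a}

FIRST(A) = ["a"]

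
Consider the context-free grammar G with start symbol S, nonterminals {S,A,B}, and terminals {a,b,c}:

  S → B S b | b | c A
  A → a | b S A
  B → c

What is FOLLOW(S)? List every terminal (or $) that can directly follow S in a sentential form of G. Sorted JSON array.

FIRST sets, iterate to fixpoint:
iter 1:
  A via A→a: +{a}
  A via A→b S A: +{b}
  B via B→c: +{c}
  S via S→B S b: +{c}
  S via S→b: +{b}
  S: {b,c}  A: {a,b}  B: {c}
iter 2: (no change)
  S: {b,c}  A: {a,b}  B: {c}

Compute FOLLOW by fixpoint:
seed FOLLOW(S) with $
iter 1:
  A→b S A: FOLLOW(S) ⊇ FIRST(A) = {a,b}; new: +{a,b}
  S→B S b: FOLLOW(B) ⊇ FIRST(S) = {b,c}; new: +{b,c}
  S→c A: FOLLOW(A) ⊇ FOLLOW(S) ⊇ {$,a,b}; new: +{$,a,b}
  FOLLOW[S]={$,a,b}  FOLLOW[A]={$,a,b}  FOLLOW[B]={b,c}
iter 2: — fixpoint
  FOLLOW[S]={$,a,b}  FOLLOW[A]={$,a,b}  FOLLOW[B]={b,c}

FOLLOW(S) = ["$", "a", "b"]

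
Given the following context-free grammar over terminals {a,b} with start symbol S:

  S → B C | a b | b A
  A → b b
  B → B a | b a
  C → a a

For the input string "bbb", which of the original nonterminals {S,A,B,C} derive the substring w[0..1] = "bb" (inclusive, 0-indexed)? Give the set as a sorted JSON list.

CNF form of G:
  S -> B C | T0 A | T1 T0
  A -> T0 T0
  B -> B T1 | T0 T1
  C -> T1 T1
  T0 -> b
  T1 -> a

CYK fill (cells [i..j] with 0 ≤ i ≤ j ≤ 1 only):
  cell(0,0) b: {T0}  orig:{}
  cell(1,1) b: {T0}  orig:{}
  cell(0,1) bb: {A}

Original NTs in T[0,1] deriving "bb": ["A"]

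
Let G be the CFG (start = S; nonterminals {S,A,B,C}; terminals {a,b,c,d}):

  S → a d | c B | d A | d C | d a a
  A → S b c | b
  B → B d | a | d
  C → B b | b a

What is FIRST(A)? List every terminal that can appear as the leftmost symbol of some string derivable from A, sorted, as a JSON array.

FIRST sets, iterate to fixpoint:
round 1:
  A via A→b: +{b}
  B via B→a: +{a}
  B via B→d: +{d}
  C via C→B b: +{a,d}
  C via C→b a: +{b}
  S via S→a d: +{a}
  S via S→c B: +{c}
  S via S→d A: +{d}
  FIRST[S]={a,c,d}  FIRST[A]={b}  FIRST[B]={a,d}  FIRST[C]={a,b,d}
round 2:
  A via A→S b c: +{a,c,d}
  FIRST[S]={a,c,d}  FIRST[A]={a,b,c,d}  FIRST[B]={a,d}  FIRST[C]={a,b,d}
round 3: done
  FIRST[S]={a,c,d}  FIRST[A]={a,b,c,d}  FIRST[B]={a,d}  FIRST[C]={a,b,d}

FIRST(A) = ["a", "b", "c", "d"]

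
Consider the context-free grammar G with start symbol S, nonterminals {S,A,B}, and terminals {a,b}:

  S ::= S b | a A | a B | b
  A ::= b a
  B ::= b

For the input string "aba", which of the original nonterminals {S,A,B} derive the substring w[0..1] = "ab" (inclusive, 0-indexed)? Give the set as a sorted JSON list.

Convert to CNF:
  S -> S T0 | T1 A | T1 B | b
  A -> T0 T1
  B -> b
  T0 -> b
  T1 -> a

CYK table (by increasing span) — only the sub-triangle for w[0..1]:
  [0..0]={T1}  "a"  orig:{}
  [1..1]={B,S,T0}  "b"  orig:{B,S}
  [0..1]={S}  "ab"

Original NTs in T[0,1] deriving "ab": ["S"]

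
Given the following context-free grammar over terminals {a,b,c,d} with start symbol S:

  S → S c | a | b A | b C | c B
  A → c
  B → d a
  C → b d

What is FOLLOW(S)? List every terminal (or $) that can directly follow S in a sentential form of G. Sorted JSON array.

FIRST sets, iterate to fixpoint:
round 1:
  A via A→c: +{c}
  B via B→d a: +{d}
  C via C→b d: +{b}
  S via S→a: +{a}
  S via S→b A: +{b}
  S via S→c B: +{c}
  FIRST(S)={a,b,c}  FIRST(A)={c}  FIRST(B)={d}  FIRST(C)={b}
round 2: — fixpoint
  FIRST(S)={a,b,c}  FIRST(A)={c}  FIRST(B)={d}  FIRST(C)={b}

FOLLOW iteration:
initialize: $ ∈ FOLLOW(S)
round 1:
  S→S c: FOLLOW(S) ⊇ FIRST(c) = {c}; new: +{c}
  S→b A: FOLLOW(A) ⊇ FOLLOW(S) ⊇ {$,c}; new: +{$,c}
  S→b C: FOLLOW(C) ⊇ FOLLOW(S) ⊇ {$,c}; new: +{$,c}
  S→c B: FOLLOW(B) ⊇ FOLLOW(S) ⊇ {$,c}; new: +{$,c}
  FOLLOW(S)={$,c}  FOLLOW(A)={$,c}  FOLLOW(B)={$,c}  FOLLOW(C)={$,c}
round 2: (no change)
  FOLLOW(S)={$,c}  FOLLOW(A)={$,c}  FOLLOW(B)={$,c}  FOLLOW(C)={$,c}

FOLLOW(S) = ["$", "c"]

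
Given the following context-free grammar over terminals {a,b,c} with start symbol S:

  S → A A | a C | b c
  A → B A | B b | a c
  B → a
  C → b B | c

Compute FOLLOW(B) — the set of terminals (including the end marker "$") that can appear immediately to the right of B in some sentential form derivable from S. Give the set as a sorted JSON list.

FIRST sets, iterate to fixpoint:
round 1:
  A via A→a c: +{a}
  B via B→a: +{a}
  C via C→b B: +{b}
  C via C→c: +{c}
  S via S→A A: +{a}
  S via S→b c: +{b}
  FIRST(S)={a,b}  FIRST(A)={a}  FIRST(B)={a}  FIRST(C)={b,c}
round 2: — fixpoint
  FIRST(S)={a,b}  FIRST(A)={a}  FIRST(B)={a}  FIRST(C)={b,c}

Compute FOLLOW by fixpoint:
initialize: $ ∈ FOLLOW(S)
iter 1:
  A→B A: FOLLOW(B) ⊇ FIRST(A) = {a}; new: +{a}
  A→B b: FOLLOW(B) ⊇ FIRST(b) = {b}; new: +{b}
  S→A A: FOLLOW(A) ⊇ FIRST(A) = {a}; new: +{a}
  S→A A: FOLLOW(A) ⊇ FOLLOW(S) ⊇ {$}; new: +{$}
  S→a C: FOLLOW(C) ⊇ FOLLOW(S) ⊇ {$}; new: +{$}
  S: {$}  A: {$,a}  B: {a,b}  C: {$}
iter 2:
  C→b B: FOLLOW(B) ⊇ FOLLOW(C) ⊇ {$}; new: +{$}
  S: {$}  A: {$,a}  B: {$,a,b}  C: {$}
iter 3: — fixpoint
  S: {$}  A: {$,a}  B: {$,a,b}  C: {$}

FOLLOW(B) = ["$", "a", "b"]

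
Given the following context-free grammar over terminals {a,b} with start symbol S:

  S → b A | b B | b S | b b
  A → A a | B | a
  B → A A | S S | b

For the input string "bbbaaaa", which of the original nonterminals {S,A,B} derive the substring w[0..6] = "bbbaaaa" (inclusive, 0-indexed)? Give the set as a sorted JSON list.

Convert to CNF:
  S -> T1 A | T1 B | T1 S | T1 T1
  A -> A A | A T0 | S S | a | b
  B -> A A | S S | b
  T0 -> a
  T1 -> b

Fill CYK table bottom-up — only the sub-triangle for w[0..6]:
  [0..0]={A,B,T1}  "b"  orig:{A,B}
  [1..1]={A,B,T1}  "b"  orig:{A,B}
  [2..2]={A,B,T1}  "b"  orig:{A,B}
  [3..3]={A,T0}  "a"  orig:{A}
  [4..4]={A,T0}  "a"  orig:{A}
  [5..5]={A,T0}  "a"  orig:{A}
  [6..6]={A,T0}  "a"  orig:{A}
  [0..1]={A,B,S}  "bb"
  [1..2]={A,B,S}  "bb"
  [2..3]={A,B,S}  "ba"
  [3..4]={A,B}  "aa"
  [4..5]={A,B}  "aa"
  [5..6]={A,B}  "aa"
  [0..2]={A,B,S}  "bbb"
  [1..3]={A,B,S}  "bba"
  [2..4]={A,B,S}  "baa"
  [3..5]={A,B}  "aaa"
  [4..6]={A,B}  "aaa"
  [0..3]={A,B,S}  "bbba"
  [1..4]={A,B,S}  "bbaa"
  [2..5]={A,B,S}  "baaa"
  [3..6]={A,B}  "aaaa"
  [0..4]={A,B,S}  "bbbaa"
  [1..5]={A,B,S}  "bbaaa"
  [2..6]={A,B,S}  "baaaa"
  [0..5]={A,B,S}  "bbbaaa"
  [1..6]={A,B,S}  "bbaaaa"
  [0..6]={A,B,S}  "bbbaaaa"

Original NTs in T[0,6] deriving "bbbaaaa": ["A", "B", "S"]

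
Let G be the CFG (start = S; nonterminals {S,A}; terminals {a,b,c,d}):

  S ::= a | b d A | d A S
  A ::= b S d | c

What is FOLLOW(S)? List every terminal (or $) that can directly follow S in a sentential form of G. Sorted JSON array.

Compute FIRST by fixpoint:
round 1:
  A via A→b S d: +{b}
  A via A→c: +{c}
  S via S→a: +{a}
  S via S→b d A: +{b}
  S via S→d A S: +{d}
  FIRST[S]={a,b,d}  FIRST[A]={b,c}
round 2: done
  FIRST[S]={a,b,d}  FIRST[A]={b,c}

FOLLOW sets:
seed FOLLOW(S) with $
round 1:
  A→b S d: FOLLOW(S) ⊇ FIRST(d) = {d}; new: +{d}
  S→b d A: FOLLOW(A) ⊇ FOLLOW(S) ⊇ {$,d}; new: +{$,d}
  S→d A S: FOLLOW(A) ⊇ FIRST(S) = {a,b,d}; new: +{a,b}
  FOLLOW[S]={$,d}  FOLLOW[A]={$,a,b,d}
round 2: (no change)
  FOLLOW[S]={$,d}  FOLLOW[A]={$,a,b,d}

FOLLOW(S) = ["$", "d"]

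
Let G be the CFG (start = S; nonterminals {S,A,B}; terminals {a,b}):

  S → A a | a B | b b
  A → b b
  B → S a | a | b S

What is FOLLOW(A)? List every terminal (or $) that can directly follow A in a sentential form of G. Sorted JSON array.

FIRST sets, iterate to fixpoint:
iter 1:
  A via A→b b: +{b}
  B via B→a: +{a}
  B via B→b S: +{b}
  S via S→A a: +{b}
  S via S→a B: +{a}
  FIRST[S]={a,b}  FIRST[A]={b}  FIRST[B]={a,b}
iter 2: — fixpoint
  FIRST[S]={a,b}  FIRST[A]={b}  FIRST[B]={a,b}

FOLLOW iteration:
seed FOLLOW(S) with $
[1]
  B→S a: FOLLOW(S) ⊇ FIRST(a) = {a}; new: +{a}
  S→A a: FOLLOW(A) ⊇ FIRST(a) = {a}; new: +{a}
  S→a B: FOLLOW(B) ⊇ FOLLOW(S) ⊇ {$,a}; new: +{$,a}
  FOLLOW(S)={$,a}  FOLLOW(A)={a}  FOLLOW(B)={$,a}
[2] — fixpoint
  FOLLOW(S)={$,a}  FOLLOW(A)={a}  FOLLOW(B)={$,a}

FOLLOW(A) = ["a"]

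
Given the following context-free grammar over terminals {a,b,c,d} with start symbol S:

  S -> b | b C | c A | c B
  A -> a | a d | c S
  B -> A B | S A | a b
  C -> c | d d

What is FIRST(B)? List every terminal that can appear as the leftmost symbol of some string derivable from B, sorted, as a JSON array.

Compute FIRST by fixpoint:
[1]
  A via A→a: +{a}
  A via A→c S: +{c}
  B via B→A B: +{a,c}
  C via C→c: +{c}
  C via C→d d: +{d}
  S via S→b: +{b}
  S via S→c A: +{c}
  FIRST(S)={b,c}  FIRST(A)={a,c}  FIRST(B)={a,c}  FIRST(C)={c,d}
[2]
  B via B→S A: +{b}
  FIRST(S)={b,c}  FIRST(A)={a,c}  FIRST(B)={a,b,c}  FIRST(C)={c,d}
[3] (stable)
  FIRST(S)={b,c}  FIRST(A)={a,c}  FIRST(B)={a,b,c}  FIRST(C)={c,d}

FIRST(B) = ["a", "b", "c"]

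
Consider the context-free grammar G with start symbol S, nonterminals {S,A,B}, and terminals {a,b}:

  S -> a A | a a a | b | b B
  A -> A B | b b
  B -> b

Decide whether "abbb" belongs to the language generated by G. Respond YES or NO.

Convert to CNF:
  S -> T0 B | T1 A | T1 X2 | b
  A -> A B | T0 T0
  B -> b
  T0 -> b
  T1 -> a
  X2 -> T1 T1

CYK table (by increasing span):
  [0..0]={T1}  "a"  orig:{}
  [1..1]={B,S,T0}  "b"  orig:{B,S}
  [2..2]={B,S,T0}  "b"  orig:{B,S}
  [3..3]={B,S,T0}  "b"  orig:{B,S}
  [0..1]=∅  "ab"
  [1..2]={A,S}  "bb"
  [2..3]={A,S}  "bb"
  [0..2]={S}  "abb"
  [1..3]={A}  "bbb"
  [0..3]={S}  "abbb"

S ∈ T[0,3] ⇒ YES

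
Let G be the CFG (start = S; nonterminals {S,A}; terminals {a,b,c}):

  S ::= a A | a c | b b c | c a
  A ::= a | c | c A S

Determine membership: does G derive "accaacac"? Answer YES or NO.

Convert to CNF:
  S -> T0 T1 | T1 A | T1 T0 | T2 X4
  A -> T0 X3 | a | c
  T0 -> c
  T1 -> a
  T2 -> b
  X3 -> A S
  X4 -> T2 T0

Fill CYK table bottom-up:
  [0..0]={A,T1}  "a"  orig:{A}
  [1..1]={A,T0}  "c"  orig:{A}
  [2..2]={A,T0}  "c"  orig:{A}
  [3..3]={A,T1}  "a"  orig:{A}
  [4..4]={A,T1}  "a"  orig:{A}
  [5..5]={A,T0}  "c"  orig:{A}
  [6..6]={A,T1}  "a"  orig:{A}
  [7..7]={A,T0}  "c"  orig:{A}
  [0..1]={S}  "ac"
  [1..2]=∅  "cc"
  [2..3]={S}  "ca"
  [3..4]={S}  "aa"
  [4..5]={S}  "ac"
  [5..6]={S}  "ca"
  [6..7]={S}  "ac"
  [0..2]=∅  "acc"
  [1..3]={X3}  "cca"  orig:{}
  [2..4]={X3}  "caa"  orig:{}
  [3..5]={X3}  "aac"  orig:{}
  [4..6]={X3}  "aca"  orig:{}
  [5..7]={X3}  "cac"  orig:{}
  [0..3]=∅  "acca"
  [1..4]={A}  "ccaa"
  [2..5]={A}  "caac"
  [3..6]=∅  "aaca"
  [4..7]=∅  "acac"
  [0..4]={S}  "accaa"
  [1..5]=∅  "ccaac"
  [2..6]=∅  "caaca"
  [3..7]=∅  "aacac"
  [0..5]=∅  "accaac"
  [1..6]={X3}  "ccaaca"  orig:{}
  [2..7]={X3}  "caacac"  orig:{}
  [0..6]=∅  "accaaca"
  [1..7]={A}  "ccaacac"
  [0..7]={S}  "accaacac"

S ∈ T[0,7] ⇒ YES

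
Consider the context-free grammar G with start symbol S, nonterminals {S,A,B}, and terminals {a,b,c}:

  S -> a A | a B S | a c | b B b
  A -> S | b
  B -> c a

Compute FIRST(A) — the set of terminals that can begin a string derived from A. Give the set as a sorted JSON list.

FIRST iteration:
round 1:
  A via A→b: +{b}
  B via B→c a: +{c}
  S via S→a A: +{a}
  S via S→b B b: +{b}
  FIRST(S)={a,b}  FIRST(A)={b}  FIRST(B)={c}
round 2:
  A via A→S: +{a}
  FIRST(S)={a,b}  FIRST(A)={a,b}  FIRST(B)={c}
round 3: — fixpoint
  FIRST(S)={a,b}  FIRST(A)={a,b}  FIRST(B)={c}

FIRST(A) = ["a", "b"]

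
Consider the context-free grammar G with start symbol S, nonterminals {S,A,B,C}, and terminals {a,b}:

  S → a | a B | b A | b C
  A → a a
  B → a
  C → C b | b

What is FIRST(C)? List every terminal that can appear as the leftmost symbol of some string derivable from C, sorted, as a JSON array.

FIRST iteration:
[1]
  A via A→a a: +{a}
  B via B→a: +{a}
  C via C→b: +{b}
  S via S→a: +{a}
  S via S→b A: +{b}
  S: {a,b}  A: {a}  B: {a}  C: {b}
[2] (stable)
  S: {a,b}  A: {a}  B: {a}  C: {b}

FIRST(C) = ["b"]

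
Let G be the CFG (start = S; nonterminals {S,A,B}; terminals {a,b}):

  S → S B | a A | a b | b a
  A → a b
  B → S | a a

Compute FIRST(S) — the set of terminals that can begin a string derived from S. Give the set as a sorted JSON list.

FIRST iteration:
iter 1:
  A via A→a b: +{a}
  B via B→a a: +{a}
  S via S→a A: +{a}
  S via S→b a: +{b}
  FIRST[S]={a,b}  FIRST[A]={a}  FIRST[B]={a}
iter 2:
  B via B→S: +{b}
  FIRST[S]={a,b}  FIRST[A]={a}  FIRST[B]={a,b}
iter 3: (stable)
  FIRST[S]={a,b}  FIRST[A]={a}  FIRST[B]={a,b}

FIRST(S) = ["a", "b"]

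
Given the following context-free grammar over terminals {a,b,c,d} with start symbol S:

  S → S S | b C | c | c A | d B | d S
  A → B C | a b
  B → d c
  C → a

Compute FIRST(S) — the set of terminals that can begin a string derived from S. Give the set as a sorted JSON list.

Compute FIRST by fixpoint:
[1]
  A via A→a b: +{a}
  B via B→d c: +{d}
  C via C→a: +{a}
  S via S→b C: +{b}
  S via S→c: +{c}
  S via S→d B: +{d}
  FIRST(S)={b,c,d}  FIRST(A)={a}  FIRST(B)={d}  FIRST(C)={a}
[2]
  A via A→B C: +{d}
  FIRST(S)={b,c,d}  FIRST(A)={a,d}  FIRST(B)={d}  FIRST(C)={a}
[3] (stable)
  FIRST(S)={b,c,d}  FIRST(A)={a,d}  FIRST(B)={d}  FIRST(C)={a}

FIRST(S) = ["b", "c", "d"]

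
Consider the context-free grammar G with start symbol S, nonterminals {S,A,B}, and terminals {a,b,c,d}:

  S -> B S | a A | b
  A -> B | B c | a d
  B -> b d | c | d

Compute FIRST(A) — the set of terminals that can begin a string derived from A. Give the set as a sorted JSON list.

Compute FIRST by fixpoint:
pass 1:
  A via A→a d: +{a}
  B via B→b d: +{b}
  B via B→c: +{c}
  B via B→d: +{d}
  S via S→B S: +{b,c,d}
  S via S→a A: +{a}
  FIRST[S]={a,b,c,d}  FIRST[A]={a}  FIRST[B]={b,c,d}
pass 2:
  A via A→B: +{b,c,d}
  FIRST[S]={a,b,c,d}  FIRST[A]={a,b,c,d}  FIRST[B]={b,c,d}
pass 3: (stable)
  FIRST[S]={a,b,c,d}  FIRST[A]={a,b,c,d}  FIRST[B]={b,c,d}

FIRST(A) = ["a", "b", "c", "d"]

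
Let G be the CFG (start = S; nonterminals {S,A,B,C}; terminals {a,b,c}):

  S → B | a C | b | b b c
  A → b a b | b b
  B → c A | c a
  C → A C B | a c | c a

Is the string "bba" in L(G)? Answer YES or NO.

Convert to CNF:
  S -> T0 X5 | T1 C | T2 A | T2 T1 | b
  A -> T0 T0 | T0 X3
  B -> T2 A | T2 T1
  C -> A X4 | T1 T2 | T2 T1
  T0 -> b
  T1 -> a
  T2 -> c
  X3 -> T1 T0
  X4 -> C B
  X5 -> T0 T2

Fill CYK table bottom-up:
  [0..0]={S,T0}  "b"  orig:{S}
  [1..1]={S,T0}  "b"  orig:{S}
  [2..2]={T1}  "a"  orig:{}
  [0..1]={A}  "bb"
  [1..2]=∅  "ba"
  [0..2]=∅  "bba"

S ∉ T[0,2] ⇒ NO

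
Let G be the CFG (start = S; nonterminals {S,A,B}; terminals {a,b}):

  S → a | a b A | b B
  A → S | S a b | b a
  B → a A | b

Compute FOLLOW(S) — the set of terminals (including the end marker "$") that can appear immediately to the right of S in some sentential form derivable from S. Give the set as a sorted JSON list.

Compute FIRST by fixpoint:
[1]
  A via A→b a: +{b}
  B via B→a A: +{a}
  B via B→b: +{b}
  S via S→a: +{a}
  S via S→b B: +{b}
  FIRST[S]={a,b}  FIRST[A]={b}  FIRST[B]={a,b}
[2]
  A via A→S: +{a}
  FIRST[S]={a,b}  FIRST[A]={a,b}  FIRST[B]={a,b}
[3] done
  FIRST[S]={a,b}  FIRST[A]={a,b}  FIRST[B]={a,b}

Compute FOLLOW by fixpoint:
FOLLOW(S) := {$}
round 1:
  A→S a b: FOLLOW(S) ⊇ FIRST(a) = {a}; new: +{a}
  S→a b A: FOLLOW(A) ⊇ FOLLOW(S) ⊇ {$,a}; new: +{$,a}
  S→b B: FOLLOW(B) ⊇ FOLLOW(S) ⊇ {$,a}; new: +{$,a}
  S: {$,a}  A: {$,a}  B: {$,a}
round 2: (no change)
  S: {$,a}  A: {$,a}  B: {$,a}

FOLLOW(S) = ["$", "a"]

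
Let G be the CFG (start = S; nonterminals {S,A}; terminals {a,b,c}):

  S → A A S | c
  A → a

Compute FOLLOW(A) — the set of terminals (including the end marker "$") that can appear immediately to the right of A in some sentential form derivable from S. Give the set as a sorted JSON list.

Compute FIRST by fixpoint:
[1]
  A via A→a: +{a}
  S via S→A A S: +{a}
  S via S→c: +{c}
  S: {a,c}  A: {a}
[2] (no change)
  S: {a,c}  A: {a}

FOLLOW iteration:
seed FOLLOW(S) with $
round 1:
  S→A A S: FOLLOW(A) ⊇ FIRST(A) = {a}; new: +{a}
  S→A A S: FOLLOW(A) ⊇ FIRST(S) = {a,c}; new: +{c}
  S: {$}  A: {a,c}
round 2: done
  S: {$}  A: {a,c}

FOLLOW(A) = ["a", "c"]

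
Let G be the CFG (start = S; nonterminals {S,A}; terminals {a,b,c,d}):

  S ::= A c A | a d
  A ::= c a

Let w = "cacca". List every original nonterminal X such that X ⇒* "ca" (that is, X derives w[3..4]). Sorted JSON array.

CNF form of G:
  S -> A X3 | T1 T2
  A -> T0 T1
  T0 -> c
  T1 -> a
  T2 -> d
  X3 -> T0 A

CYK table (by increasing span) (cells [i..j] with 3 ≤ i ≤ j ≤ 4 only):
  T[3,3] 'c' = {T0}  orig:{}
  T[4,4] 'a' = {T1}  orig:{}
  T[3,4] 'ca' = {A}

Original NTs in T[3,4] deriving "ca": ["A"]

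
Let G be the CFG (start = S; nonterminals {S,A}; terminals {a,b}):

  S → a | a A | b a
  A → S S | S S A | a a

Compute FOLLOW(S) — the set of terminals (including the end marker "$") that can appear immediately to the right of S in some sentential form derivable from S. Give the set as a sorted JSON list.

FIRST sets, iterate to fixpoint:
pass 1:
  A via A→a a: +{a}
  S via S→a: +{a}
  S via S→b a: +{b}
  S: {a,b}  A: {a}
pass 2:
  A via A→S S: +{b}
  S: {a,b}  A: {a,b}
pass 3: — fixpoint
  S: {a,b}  A: {a,b}

FOLLOW iteration:
FOLLOW(S) := {$}
pass 1:
  A→S S: FOLLOW(S) ⊇ FIRST(S) = {a,b}; new: +{a,b}
  S→a A: FOLLOW(A) ⊇ FOLLOW(S) ⊇ {$,a,b}; new: +{$,a,b}
  FOLLOW(S)={$,a,b}  FOLLOW(A)={$,a,b}
pass 2: (stable)
  FOLLOW(S)={$,a,b}  FOLLOW(A)={$,a,b}

FOLLOW(S) = ["$", "a", "b"]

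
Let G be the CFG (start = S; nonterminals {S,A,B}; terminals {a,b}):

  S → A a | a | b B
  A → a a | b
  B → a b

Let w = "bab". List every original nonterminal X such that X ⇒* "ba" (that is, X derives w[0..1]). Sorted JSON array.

CNF form of G:
  S -> A T0 | T1 B | a
  A -> T0 T0 | b
  B -> T0 T1
  T0 -> a
  T1 -> b

Fill CYK table bottom-up (cells [i..j] with 0 ≤ i ≤ j ≤ 1 only):
  cell(0,0) b: {A,T1}  orig:{A}
  cell(1,1) a: {S,T0}  orig:{S}
  cell(0,1) ba: {S}

Original NTs in T[0,1] deriving "ba": ["S"]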